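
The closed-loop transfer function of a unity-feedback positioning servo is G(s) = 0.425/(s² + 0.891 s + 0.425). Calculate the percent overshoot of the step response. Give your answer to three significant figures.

%OS ≈ 5.28%

ω_n = √0.425 = 0.652 rad/s; ζ = 0.891/(2·0.652) = 0.683.
%OS = 100 e^{−πζ/√(1−ζ²)} with ζ = 0.683 gives 5.28%.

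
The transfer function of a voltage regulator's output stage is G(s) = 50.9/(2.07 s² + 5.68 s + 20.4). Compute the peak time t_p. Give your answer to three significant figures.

Dividing through by 2.07: denominator becomes s² + 2.744 s + 9.855.
So ω_n = √9.855 = 3.14 rad/s and ζ = 2.744/(2·3.14) = 0.437.
The damped frequency ω_d = ω_n√(1−ζ²) = 2.82 rad/s. t_p = π/ω_d = 1.11 s.

t_p ≈ 1.11 s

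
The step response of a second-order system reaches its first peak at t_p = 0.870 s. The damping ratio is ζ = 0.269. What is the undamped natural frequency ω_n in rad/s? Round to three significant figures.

Peak time t_p = π/ω_d, so ω_d = π/t_p = π/0.870 = 3.61 rad/s.
ω_n = ω_d/√(1−ζ²) = 3.61/√0.928 = 3.75 rad/s.

ω_n ≈ 3.75 rad/s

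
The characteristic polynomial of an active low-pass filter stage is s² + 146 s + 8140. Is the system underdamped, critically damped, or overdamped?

a² − 4b = 146² − 4·8140 < 0 (complex roots); the system is underdamped.

underdamped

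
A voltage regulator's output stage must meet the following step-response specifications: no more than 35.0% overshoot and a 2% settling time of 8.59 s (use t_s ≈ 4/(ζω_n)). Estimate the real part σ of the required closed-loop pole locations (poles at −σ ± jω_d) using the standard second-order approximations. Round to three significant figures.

σ ≈ 0.466

The settling-time spec alone fixes σ = ζω_n = 4/t_s = 4/8.59 = 0.466.
(Overshoot then fixes ζ = 0.317 and hence ω_d = σ·√(1−ζ²)/ζ = 1.39 rad/s.)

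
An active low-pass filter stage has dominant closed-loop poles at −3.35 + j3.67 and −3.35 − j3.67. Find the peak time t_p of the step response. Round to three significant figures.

t_p = π/ω_d with ω_d = 3.67 (the imaginary part), so t_p = 0.856 s.

t_p ≈ 0.856 s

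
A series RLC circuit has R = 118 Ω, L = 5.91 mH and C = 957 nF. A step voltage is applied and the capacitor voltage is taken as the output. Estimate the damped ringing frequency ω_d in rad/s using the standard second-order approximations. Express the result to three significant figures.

For a series RLC circuit (capacitor voltage as output), ω_n = 1/√(LC) = 1/√(5.91 mH · 957 nF) = 13300 rad/s.
ζ = (R/2)·√(C/L) = (118/2)·√(957 nF/5.91 mH) = 0.751.
ω_d = 13300·√(1 − 0.751²) = 8780 rad/s.

ω_d ≈ 8780 rad/s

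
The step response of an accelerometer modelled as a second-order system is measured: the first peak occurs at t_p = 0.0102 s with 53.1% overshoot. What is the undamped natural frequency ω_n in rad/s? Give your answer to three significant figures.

The overshoot fixes ζ = −ln(OS)/√(π²+ln²(OS)) = 0.198.
t_p = π/ω_d ⇒ ω_d = 308 rad/s; then ω_n = ω_d/√(1−ζ²) = 314 rad/s.

ω_n ≈ 314 rad/s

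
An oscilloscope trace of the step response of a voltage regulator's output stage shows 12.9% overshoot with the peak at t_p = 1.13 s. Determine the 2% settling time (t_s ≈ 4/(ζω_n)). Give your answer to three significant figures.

t_s ≈ 2.21 s

ζ from %OS: ζ = |ln 0.129|/√(π²+ln²0.129) = 0.546.
t_p = π/ω_d ⇒ ω_d = 2.78 rad/s; then ω_n = ω_d/√(1−ζ²) = 3.32 rad/s.
t_s ≈ 4/(ζω_n) = 4/(0.546·3.32) = 2.21 s.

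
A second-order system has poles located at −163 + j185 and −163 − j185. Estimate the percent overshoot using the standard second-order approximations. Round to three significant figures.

The poles are at −σ ± jω_d with σ = 163 and ω_d = 185, so ω_n = √(σ²+ω_d²) = 247 rad/s and ζ = σ/ω_n = 0.661.
%OS = 100 e^{−πζ/√(1−ζ²)} with ζ = 0.661 gives 6.28%.

%OS ≈ 6.28%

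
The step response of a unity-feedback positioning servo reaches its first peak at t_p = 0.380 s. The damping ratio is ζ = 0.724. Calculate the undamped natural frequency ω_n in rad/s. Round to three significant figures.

Peak time t_p = π/ω_d, so ω_d = π/t_p = π/0.380 = 8.27 rad/s.
ω_n = ω_d/√(1−ζ²) = 8.27/√0.476 = 12.0 rad/s.

ω_n ≈ 12.0 rad/s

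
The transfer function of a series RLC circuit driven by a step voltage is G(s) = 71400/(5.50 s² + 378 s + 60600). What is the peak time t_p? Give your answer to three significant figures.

t_p ≈ 0.0317 s

Dividing through by 5.50: denominator becomes s² + 68.73 s + 11020.
So ω_n = √11020 = 105 rad/s and ζ = 68.73/(2·105) = 0.327.
ω_d = 105·√(1 − 0.327²) = 99.2 rad/s. t_p = π/ω_d = 0.0317 s.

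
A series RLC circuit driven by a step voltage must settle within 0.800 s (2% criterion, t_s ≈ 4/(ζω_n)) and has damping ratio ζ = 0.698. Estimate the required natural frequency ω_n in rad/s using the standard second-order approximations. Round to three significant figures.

Rearranging t_s ≈ 4/(ζω_n) gives ω_n = 4/(ζ·t_s) = 4/(0.698 × 0.800) = 7.16 rad/s.

ω_n ≈ 7.16 rad/s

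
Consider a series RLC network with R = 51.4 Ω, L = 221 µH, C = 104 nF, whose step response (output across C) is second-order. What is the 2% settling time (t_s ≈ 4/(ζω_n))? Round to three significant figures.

t_s ≈ 0.0000344 s

For a series RLC circuit (capacitor voltage as output), ω_n = 1/√(LC) = 1/√(221 µH · 104 nF) = 209000 rad/s.
ζ = (R/2)·√(C/L) = (51.4/2)·√(104 nF/221 µH) = 0.558.
t_s ≈ 4/(ζω_n) = 0.0000344 s.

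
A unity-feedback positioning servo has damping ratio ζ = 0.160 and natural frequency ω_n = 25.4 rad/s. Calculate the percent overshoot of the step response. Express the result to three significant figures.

For an underdamped second-order system, %OS = 100·exp(−πζ/√(1−ζ²)).
πζ/√(1−ζ²) = π·0.160/√(1−0.0256) = 0.5092, so %OS = 100·e^(−0.5092) = 60.1%.

%OS ≈ 60.1%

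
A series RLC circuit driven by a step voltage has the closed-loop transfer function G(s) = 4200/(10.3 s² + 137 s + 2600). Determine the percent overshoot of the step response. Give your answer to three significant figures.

Dividing through by 10.3: denominator becomes s² + 13.30 s + 252.4.
So ω_n = √252.4 = 15.9 rad/s and ζ = 13.30/(2·15.9) = 0.419.
Overshoot: exp(−π·0.419/√(1−0.419²)) = 0.235, i.e. 23.5%.

%OS ≈ 23.5%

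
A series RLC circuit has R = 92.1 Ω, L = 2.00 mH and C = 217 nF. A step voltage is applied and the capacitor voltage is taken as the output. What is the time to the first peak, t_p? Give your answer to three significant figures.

t_p ≈ 0.0000746 s

For a series RLC circuit (capacitor voltage as output), ω_n = 1/√(LC) = 1/√(2.00 mH · 217 nF) = 48000 rad/s.
ζ = (R/2)·√(C/L) = (92.1/2)·√(217 nF/2.00 mH) = 0.480.
ω_d = ω_n√(1−ζ²) = 42100 rad/s. t_p = π/ω_d = 0.0000746 s.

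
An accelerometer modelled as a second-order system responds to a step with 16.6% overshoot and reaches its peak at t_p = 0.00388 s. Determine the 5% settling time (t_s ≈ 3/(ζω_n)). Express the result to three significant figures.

t_s ≈ 0.00648 s

The overshoot fixes ζ = −ln(OS)/√(π²+ln²(OS)) = 0.496.
t_p = π/ω_d ⇒ ω_d = 810 rad/s; then ω_n = ω_d/√(1−ζ²) = 933 rad/s.
t_s ≈ 3/(ζω_n) = 3/(0.496·933) = 0.00648 s.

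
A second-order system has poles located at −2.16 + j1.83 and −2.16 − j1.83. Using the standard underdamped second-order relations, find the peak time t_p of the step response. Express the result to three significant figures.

t_p = π/ω_d with ω_d = 1.83 (the imaginary part), so t_p = 1.72 s.

t_p ≈ 1.72 s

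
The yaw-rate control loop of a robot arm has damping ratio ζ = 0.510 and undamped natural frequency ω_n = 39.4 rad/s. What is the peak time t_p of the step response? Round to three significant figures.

t_p ≈ 0.0927 s

The damped frequency is ω_d = ω_n√(1−ζ²) = 39.4·√(1−0.260) = 33.9 rad/s.
Peak time t_p = π/ω_d = π/33.9 = 0.0927 s.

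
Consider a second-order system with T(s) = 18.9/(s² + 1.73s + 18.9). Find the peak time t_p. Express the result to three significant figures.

ω_n = √18.9 = 4.35 rad/s; ζ = 1.73/(2·4.35) = 0.199.
ω_d = ω_n√(1−ζ²) = 4.26 rad/s. Then t_p = π/ω_d = 0.737 s.

t_p ≈ 0.737 s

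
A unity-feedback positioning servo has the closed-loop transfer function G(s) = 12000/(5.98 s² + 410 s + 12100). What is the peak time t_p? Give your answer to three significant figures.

Dividing through by 5.98: denominator becomes s² + 68.56 s + 2023.
So ω_n = √2023 = 45.0 rad/s and ζ = 68.56/(2·45.0) = 0.762.
ω_d = 45.0·√(1 − 0.762²) = 29.1 rad/s. t_p = π/ω_d = 0.108 s.

t_p ≈ 0.108 s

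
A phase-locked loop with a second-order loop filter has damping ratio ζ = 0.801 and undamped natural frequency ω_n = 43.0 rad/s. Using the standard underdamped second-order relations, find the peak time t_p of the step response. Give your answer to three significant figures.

The damped frequency is ω_d = ω_n√(1−ζ²) = 43.0·√(1−0.642) = 25.7 rad/s.
Peak time t_p = π/ω_d = π/25.7 = 0.122 s.

t_p ≈ 0.122 s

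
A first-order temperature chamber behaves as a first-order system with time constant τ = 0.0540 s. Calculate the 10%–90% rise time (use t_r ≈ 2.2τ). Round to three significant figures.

t_r ≈ 0.119 s

t_r ≈ 2.2τ = 0.119 s.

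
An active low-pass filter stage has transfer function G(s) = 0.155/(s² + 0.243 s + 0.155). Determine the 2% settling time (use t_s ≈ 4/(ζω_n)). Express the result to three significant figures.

Matching coefficients with s² + 2ζω_n s + ω_n² gives ω_n² = 0.155 ⇒ ω_n = 0.394 rad/s, and ζ = 0.243/(2ω_n) = 0.309.
t_s ≈ 4/(ζω_n) = 4/(0.309·0.394) = 32.9 s.

t_s ≈ 32.9 s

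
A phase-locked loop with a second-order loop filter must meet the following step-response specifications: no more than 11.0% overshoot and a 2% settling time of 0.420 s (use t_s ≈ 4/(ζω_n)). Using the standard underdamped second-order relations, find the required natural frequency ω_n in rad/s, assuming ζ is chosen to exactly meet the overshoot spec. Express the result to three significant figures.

Inverting the overshoot relation: ζ = |ln 0.110|/√(π² + ln²0.110) = 0.575.
Then ω_n = 4/(ζ t_s) = 4/(0.575 × 0.420) = 16.6 rad/s.

ω_n ≈ 16.6 rad/s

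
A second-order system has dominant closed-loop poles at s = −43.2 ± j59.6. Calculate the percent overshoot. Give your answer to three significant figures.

%OS ≈ 10.3%

With σ = 43.2, ω_d = 59.6: ω_n = √(σ²+ω_d²) = 73.6 rad/s, ζ = σ/ω_n = 0.587.
%OS = 100 e^{−πζ/√(1−ζ²)} with ζ = 0.587 gives 10.3%.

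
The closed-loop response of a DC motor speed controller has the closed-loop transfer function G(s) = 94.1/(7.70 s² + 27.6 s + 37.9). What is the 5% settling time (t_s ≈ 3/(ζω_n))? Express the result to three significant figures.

t_s ≈ 1.67 s

Dividing through by 7.70: denominator becomes s² + 3.584 s + 4.922.
So ω_n = √4.922 = 2.22 rad/s and ζ = 3.584/(2·2.22) = 0.808.
t_s ≈ 3/(ζω_n) = 1.67 s.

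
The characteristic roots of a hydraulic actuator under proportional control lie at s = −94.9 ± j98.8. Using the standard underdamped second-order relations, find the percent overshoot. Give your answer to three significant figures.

%OS ≈ 4.89%

With σ = 94.9, ω_d = 98.8: ω_n = √(σ²+ω_d²) = 137 rad/s, ζ = σ/ω_n = 0.693.
%OS = 100·exp(−πζ/√(1−ζ²)) = 4.89%.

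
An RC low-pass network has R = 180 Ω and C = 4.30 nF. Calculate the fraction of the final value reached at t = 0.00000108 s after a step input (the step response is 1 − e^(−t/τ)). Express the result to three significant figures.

y/y_∞ ≈ 0.752

τ = RC = 180 × 4.30 nF = 0.000000774 s.
y(t)/y_∞ = 1 − e^(−t/τ) = 1 − e^(−0.00000108/0.000000774) = 1 − e^(−1.40) = 0.752.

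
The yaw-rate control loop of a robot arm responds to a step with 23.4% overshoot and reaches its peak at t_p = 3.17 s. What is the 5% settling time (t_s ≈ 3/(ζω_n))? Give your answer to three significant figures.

t_s ≈ 6.55 s

The overshoot fixes ζ = −ln(OS)/√(π²+ln²(OS)) = 0.420.
t_p = π/ω_d ⇒ ω_d = 0.991 rad/s; then ω_n = ω_d/√(1−ζ²) = 1.09 rad/s.
t_s ≈ 3/(ζω_n) = 3/(0.420·1.09) = 6.55 s.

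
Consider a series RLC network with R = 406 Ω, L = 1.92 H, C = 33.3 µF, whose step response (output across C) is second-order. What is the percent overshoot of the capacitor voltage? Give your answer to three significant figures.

For a series RLC circuit (capacitor voltage as output), ω_n = 1/√(LC) = 1/√(1.92 H · 33.3 µF) = 125 rad/s.
ζ = (R/2)·√(C/L) = (406/2)·√(33.3 µF/1.92 H) = 0.845.
%OS = 100 e^{−πζ/√(1−ζ²)} with ζ = 0.845 gives 0.693%.

%OS ≈ 0.693%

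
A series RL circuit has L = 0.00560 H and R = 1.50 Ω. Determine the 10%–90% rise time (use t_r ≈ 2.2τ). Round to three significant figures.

t_r ≈ 0.00821 s

τ = L/R = 0.00560/1.50 = 0.00373 s.
t_r ≈ 2.2τ = 0.00821 s.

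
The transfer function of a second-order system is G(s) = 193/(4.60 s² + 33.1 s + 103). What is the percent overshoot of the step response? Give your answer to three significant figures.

%OS ≈ 2.53%

Dividing through by 4.60: denominator becomes s² + 7.196 s + 22.39.
So ω_n = √22.39 = 4.73 rad/s and ζ = 7.196/(2·4.73) = 0.760.
Overshoot: exp(−π·0.760/√(1−0.760²)) = 0.0253, i.e. 2.53%.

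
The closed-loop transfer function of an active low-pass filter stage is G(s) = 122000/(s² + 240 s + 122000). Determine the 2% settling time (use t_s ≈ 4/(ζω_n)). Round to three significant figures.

t_s ≈ 0.0333 s

Matching coefficients with s² + 2ζω_n s + ω_n² gives ω_n² = 122000 ⇒ ω_n = 349 rad/s, and ζ = 240/(2ω_n) = 0.344.
t_s ≈ 4/(ζω_n) = 4/(0.344·349) = 0.0333 s.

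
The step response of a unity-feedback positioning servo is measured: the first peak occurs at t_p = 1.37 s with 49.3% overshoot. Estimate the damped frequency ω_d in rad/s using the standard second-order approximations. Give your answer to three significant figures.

t_p = π/ω_d, so ω_d = π/1.37 = 2.29 rad/s.

ω_d ≈ 2.29 rad/s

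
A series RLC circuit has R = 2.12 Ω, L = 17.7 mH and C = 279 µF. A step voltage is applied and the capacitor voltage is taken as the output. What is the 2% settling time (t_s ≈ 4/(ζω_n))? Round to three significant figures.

t_s ≈ 0.0668 s

For a series RLC circuit (capacitor voltage as output), ω_n = 1/√(LC) = 1/√(17.7 mH · 279 µF) = 450 rad/s.
ζ = (R/2)·√(C/L) = (2.12/2)·√(279 µF/17.7 mH) = 0.133.
t_s ≈ 4/(ζω_n) = 0.0668 s.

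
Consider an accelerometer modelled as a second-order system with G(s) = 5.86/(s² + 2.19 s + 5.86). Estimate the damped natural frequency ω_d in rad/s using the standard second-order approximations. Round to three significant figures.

ω_d ≈ 2.16 rad/s

Comparing the denominator to s² + 2ζω_n s + ω_n²: ω_n = √5.86 = 2.42 rad/s, and 2ζω_n = 2.19 so ζ = 2.19/(2·2.42) = 0.452.
The damped frequency ω_d = ω_n√(1−ζ²) = 2.16 rad/s.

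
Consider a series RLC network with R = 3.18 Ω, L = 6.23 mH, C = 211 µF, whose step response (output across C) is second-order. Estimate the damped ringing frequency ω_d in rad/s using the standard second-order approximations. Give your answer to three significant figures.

ω_d ≈ 834 rad/s

For a series RLC circuit (capacitor voltage as output), ω_n = 1/√(LC) = 1/√(6.23 mH · 211 µF) = 872 rad/s.
ζ = (R/2)·√(C/L) = (3.18/2)·√(211 µF/6.23 mH) = 0.293.
ω_d = 872·√(1 − 0.293²) = 834 rad/s.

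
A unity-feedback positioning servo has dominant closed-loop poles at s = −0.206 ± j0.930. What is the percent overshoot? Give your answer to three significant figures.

%OS ≈ 49.9%

The poles are at −σ ± jω_d with σ = 0.206 and ω_d = 0.930, so ω_n = √(σ²+ω_d²) = 0.953 rad/s and ζ = σ/ω_n = 0.216.
%OS = 100 e^{−πζ/√(1−ζ²)} with ζ = 0.216 gives 49.9%.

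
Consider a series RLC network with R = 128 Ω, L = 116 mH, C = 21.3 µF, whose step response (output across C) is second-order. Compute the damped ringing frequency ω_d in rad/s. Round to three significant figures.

For a series RLC circuit (capacitor voltage as output), ω_n = 1/√(LC) = 1/√(116 mH · 21.3 µF) = 636 rad/s.
ζ = (R/2)·√(C/L) = (128/2)·√(21.3 µF/116 mH) = 0.867.
ω_d = 636·√(1 − 0.867²) = 317 rad/s.

ω_d ≈ 317 rad/s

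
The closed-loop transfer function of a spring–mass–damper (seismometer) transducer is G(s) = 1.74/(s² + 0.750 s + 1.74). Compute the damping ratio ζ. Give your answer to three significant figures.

ζ ≈ 0.284

Matching coefficients with s² + 2ζω_n s + ω_n² gives ω_n² = 1.74 ⇒ ω_n = 1.32 rad/s, and ζ = 0.750/(2ω_n) = 0.284.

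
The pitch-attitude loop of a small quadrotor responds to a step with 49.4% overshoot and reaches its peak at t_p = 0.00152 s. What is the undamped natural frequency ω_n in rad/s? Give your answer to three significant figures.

ω_n ≈ 2120 rad/s

ζ from %OS: ζ = |ln 0.494|/√(π²+ln²0.494) = 0.219.
t_p = π/ω_d ⇒ ω_d = 2070 rad/s; then ω_n = ω_d/√(1−ζ²) = 2120 rad/s.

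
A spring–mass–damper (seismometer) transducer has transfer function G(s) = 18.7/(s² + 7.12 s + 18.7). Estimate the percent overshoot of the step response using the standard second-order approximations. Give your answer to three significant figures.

%OS ≈ 1.05%

ω_n = √18.7 = 4.32 rad/s; ζ = 7.12/(2·4.32) = 0.823.
Overshoot: exp(−π·0.823/√(1−0.823²)) = 0.0105, i.e. 1.05%.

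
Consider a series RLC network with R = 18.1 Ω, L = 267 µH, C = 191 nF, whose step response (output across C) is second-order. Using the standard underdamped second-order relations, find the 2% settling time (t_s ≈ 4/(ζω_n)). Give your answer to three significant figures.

For a series RLC circuit (capacitor voltage as output), ω_n = 1/√(LC) = 1/√(267 µH · 191 nF) = 140000 rad/s.
ζ = (R/2)·√(C/L) = (18.1/2)·√(191 nF/267 µH) = 0.242.
t_s ≈ 4/(ζω_n) = 0.000118 s.

t_s ≈ 0.000118 s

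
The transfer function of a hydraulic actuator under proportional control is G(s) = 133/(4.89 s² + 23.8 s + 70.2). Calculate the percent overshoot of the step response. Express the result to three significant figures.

Dividing through by 4.89: denominator becomes s² + 4.867 s + 14.36.
So ω_n = √14.36 = 3.79 rad/s and ζ = 4.867/(2·3.79) = 0.642.
%OS = 100·exp(−πζ/√(1−ζ²)) = 7.19%.

%OS ≈ 7.19%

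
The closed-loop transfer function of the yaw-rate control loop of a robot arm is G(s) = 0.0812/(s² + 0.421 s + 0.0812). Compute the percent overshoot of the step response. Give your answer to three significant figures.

Matching coefficients with s² + 2ζω_n s + ω_n² gives ω_n² = 0.0812 ⇒ ω_n = 0.285 rad/s, and ζ = 0.421/(2ω_n) = 0.739.
Overshoot: exp(−π·0.739/√(1−0.739²)) = 0.0320, i.e. 3.20%.

%OS ≈ 3.20%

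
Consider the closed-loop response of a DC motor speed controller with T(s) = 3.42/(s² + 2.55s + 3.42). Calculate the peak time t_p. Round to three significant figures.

Matching coefficients with s² + 2ζω_n s + ω_n² gives ω_n² = 3.42 ⇒ ω_n = 1.85 rad/s, and ζ = 2.55/(2ω_n) = 0.689.
The damped frequency ω_d = ω_n√(1−ζ²) = 1.34 rad/s. Then t_p = π/ω_d = 2.35 s.

t_p ≈ 2.35 s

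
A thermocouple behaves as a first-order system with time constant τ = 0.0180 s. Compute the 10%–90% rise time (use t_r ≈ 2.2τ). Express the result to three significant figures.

t_r ≈ 0.0396 s

t_r ≈ 2.2τ = 0.0396 s.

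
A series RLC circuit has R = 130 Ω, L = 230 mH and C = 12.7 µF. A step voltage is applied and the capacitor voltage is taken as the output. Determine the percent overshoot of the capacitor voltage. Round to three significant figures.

%OS ≈ 17.7%

For a series RLC circuit (capacitor voltage as output), ω_n = 1/√(LC) = 1/√(230 mH · 12.7 µF) = 585 rad/s.
ζ = (R/2)·√(C/L) = (130/2)·√(12.7 µF/230 mH) = 0.483.
%OS = 100·exp(−πζ/√(1−ζ²)) = 17.7%.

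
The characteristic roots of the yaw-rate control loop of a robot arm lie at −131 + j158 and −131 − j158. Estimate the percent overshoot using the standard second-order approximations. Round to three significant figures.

%OS ≈ 7.39%

With σ = 131, ω_d = 158: ω_n = √(σ²+ω_d²) = 205 rad/s, ζ = σ/ω_n = 0.638.
%OS = 100·exp(−πζ/√(1−ζ²)) = 7.39%.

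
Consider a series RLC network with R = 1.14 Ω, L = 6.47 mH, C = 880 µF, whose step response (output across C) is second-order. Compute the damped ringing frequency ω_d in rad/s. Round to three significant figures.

For a series RLC circuit (capacitor voltage as output), ω_n = 1/√(LC) = 1/√(6.47 mH · 880 µF) = 419 rad/s.
ζ = (R/2)·√(C/L) = (1.14/2)·√(880 µF/6.47 mH) = 0.210.
The damped frequency ω_d = ω_n√(1−ζ²) = 410 rad/s.

ω_d ≈ 410 rad/s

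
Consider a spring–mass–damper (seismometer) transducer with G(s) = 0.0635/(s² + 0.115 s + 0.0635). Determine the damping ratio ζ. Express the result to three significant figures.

ζ ≈ 0.228

ω_n = √0.0635 = 0.252 rad/s; ζ = 0.115/(2·0.252) = 0.228.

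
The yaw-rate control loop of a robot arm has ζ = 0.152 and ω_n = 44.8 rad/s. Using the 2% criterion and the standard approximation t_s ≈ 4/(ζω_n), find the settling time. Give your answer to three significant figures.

t_s ≈ 0.587 s

t_s ≈ 4/(ζω_n) = 4/(0.152 × 44.8) = 0.587 s.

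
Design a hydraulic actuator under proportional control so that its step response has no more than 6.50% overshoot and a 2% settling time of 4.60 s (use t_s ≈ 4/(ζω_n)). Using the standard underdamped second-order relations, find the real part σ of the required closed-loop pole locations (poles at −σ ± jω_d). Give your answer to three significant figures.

σ ≈ 0.870

The settling-time spec alone fixes σ = ζω_n = 4/t_s = 4/4.60 = 0.870.
(Overshoot then fixes ζ = 0.656 and hence ω_d = σ·√(1−ζ²)/ζ = 0.999 rad/s.)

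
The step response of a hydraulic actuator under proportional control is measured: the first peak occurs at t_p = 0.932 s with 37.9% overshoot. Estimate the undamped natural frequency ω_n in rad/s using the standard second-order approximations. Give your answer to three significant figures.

The overshoot fixes ζ = −ln(OS)/√(π²+ln²(OS)) = 0.295.
From t_p = π/ω_d, ω_d = π/0.932 = 3.37 rad/s, so ω_n = ω_d/√(1−ζ²) = 3.53 rad/s.

ω_n ≈ 3.53 rad/s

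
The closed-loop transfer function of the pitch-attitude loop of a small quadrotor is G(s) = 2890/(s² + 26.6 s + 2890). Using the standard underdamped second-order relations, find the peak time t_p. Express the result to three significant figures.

Comparing the denominator to s² + 2ζω_n s + ω_n²: ω_n = √2890 = 53.8 rad/s, and 2ζω_n = 26.6 so ζ = 26.6/(2·53.8) = 0.247.
ω_d = 53.8·√(1 − 0.247²) = 52.1 rad/s. Then t_p = π/ω_d = 0.0603 s.

t_p ≈ 0.0603 s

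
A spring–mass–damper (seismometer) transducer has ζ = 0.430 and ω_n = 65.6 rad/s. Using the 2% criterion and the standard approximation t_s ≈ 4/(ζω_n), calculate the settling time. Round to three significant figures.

t_s ≈ 0.142 s

t_s ≈ 4/(ζω_n) = 4/(0.430 × 65.6) = 0.142 s.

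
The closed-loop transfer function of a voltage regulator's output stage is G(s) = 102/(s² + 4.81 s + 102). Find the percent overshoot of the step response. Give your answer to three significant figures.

Matching coefficients with s² + 2ζω_n s + ω_n² gives ω_n² = 102 ⇒ ω_n = 10.1 rad/s, and ζ = 4.81/(2ω_n) = 0.238.
%OS = 100 e^{−πζ/√(1−ζ²)} with ζ = 0.238 gives 46.3%.

%OS ≈ 46.3%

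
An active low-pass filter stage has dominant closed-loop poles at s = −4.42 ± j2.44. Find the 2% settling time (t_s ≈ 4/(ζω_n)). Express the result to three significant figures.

t_s ≈ 0.905 s

For poles at −σ ± jω_d, ζω_n = σ = 4.42, so t_s ≈ 4/σ = 0.905 s.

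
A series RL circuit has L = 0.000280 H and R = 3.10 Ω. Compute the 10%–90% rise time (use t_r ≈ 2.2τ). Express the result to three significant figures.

t_r ≈ 0.000199 s

τ = L/R = 0.000280/3.10 = 0.0000903 s.
t_r ≈ 2.2τ = 0.000199 s.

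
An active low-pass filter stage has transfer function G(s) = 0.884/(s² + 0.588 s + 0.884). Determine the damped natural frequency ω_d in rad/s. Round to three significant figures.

ω_d ≈ 0.893 rad/s

Matching coefficients with s² + 2ζω_n s + ω_n² gives ω_n² = 0.884 ⇒ ω_n = 0.940 rad/s, and ζ = 0.588/(2ω_n) = 0.313.
ω_d = ω_n√(1−ζ²) = 0.893 rad/s.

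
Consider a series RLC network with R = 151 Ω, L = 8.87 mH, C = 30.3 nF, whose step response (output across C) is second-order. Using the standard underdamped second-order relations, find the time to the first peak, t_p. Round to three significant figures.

For a series RLC circuit (capacitor voltage as output), ω_n = 1/√(LC) = 1/√(8.87 mH · 30.3 nF) = 61000 rad/s.
ζ = (R/2)·√(C/L) = (151/2)·√(30.3 nF/8.87 mH) = 0.140.
ω_d = ω_n√(1−ζ²) = 60400 rad/s. t_p = π/ω_d = 0.0000520 s.

t_p ≈ 0.0000520 s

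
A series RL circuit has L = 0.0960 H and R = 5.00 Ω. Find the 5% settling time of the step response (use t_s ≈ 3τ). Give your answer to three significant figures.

τ = L/R = 0.0960/5.00 = 0.0192 s.
t_s ≈ 3τ = 0.0576 s.

t_s ≈ 0.0576 s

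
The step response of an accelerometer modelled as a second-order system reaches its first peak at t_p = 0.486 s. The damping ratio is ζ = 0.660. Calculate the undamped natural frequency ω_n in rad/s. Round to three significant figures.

ω_n ≈ 8.60 rad/s

Peak time t_p = π/ω_d, so ω_d = π/t_p = π/0.486 = 6.46 rad/s.
ω_n = ω_d/√(1−ζ²) = 6.46/√0.564 = 8.60 rad/s.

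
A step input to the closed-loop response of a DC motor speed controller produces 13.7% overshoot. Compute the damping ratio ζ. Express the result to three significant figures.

ζ ≈ 0.535

Inverting the overshoot relation: ζ = |ln 0.137|/√(π² + ln²0.137) = 0.535.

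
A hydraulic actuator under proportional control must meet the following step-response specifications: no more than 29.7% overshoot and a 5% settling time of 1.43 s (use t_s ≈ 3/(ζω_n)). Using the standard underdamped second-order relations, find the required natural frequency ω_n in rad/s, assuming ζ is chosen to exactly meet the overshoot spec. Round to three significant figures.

ζ = −ln(OS)/√(π² + (ln OS)²). With OS = 0.297, ln OS = −1.214 and ζ = 1.214/3.368 = 0.360.
From t_s ≈ 3/(ζω_n): ω_n = 3/(ζ·t_s) = 3/(0.360·1.43) = 5.82 rad/s.

ω_n ≈ 5.82 rad/s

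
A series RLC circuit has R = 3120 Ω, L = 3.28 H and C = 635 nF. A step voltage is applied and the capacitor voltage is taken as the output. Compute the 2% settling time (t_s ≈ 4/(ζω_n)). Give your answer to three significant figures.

t_s ≈ 0.00841 s

For a series RLC circuit (capacitor voltage as output), ω_n = 1/√(LC) = 1/√(3.28 H · 635 nF) = 693 rad/s.
ζ = (R/2)·√(C/L) = (3120/2)·√(635 nF/3.28 H) = 0.686.
t_s ≈ 4/(ζω_n) = 0.00841 s.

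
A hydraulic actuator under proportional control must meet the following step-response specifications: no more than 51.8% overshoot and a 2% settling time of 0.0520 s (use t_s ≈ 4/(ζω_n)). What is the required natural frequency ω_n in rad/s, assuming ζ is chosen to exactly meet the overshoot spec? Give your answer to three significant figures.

ω_n ≈ 375 rad/s

Inverting the overshoot relation: ζ = |ln 0.518|/√(π² + ln²0.518) = 0.205.
From t_s ≈ 4/(ζω_n): ω_n = 4/(ζ·t_s) = 4/(0.205·0.0520) = 375 rad/s.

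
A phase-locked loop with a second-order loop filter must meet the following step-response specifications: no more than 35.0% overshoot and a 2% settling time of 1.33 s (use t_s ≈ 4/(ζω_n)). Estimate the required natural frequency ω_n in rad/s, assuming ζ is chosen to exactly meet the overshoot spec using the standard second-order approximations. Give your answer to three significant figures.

From %OS = 100·exp(−πζ/√(1−ζ²)), invert to get ζ = −ln(OS)/√(π² + ln²(OS)) with OS = 0.350.
−ln 0.350 = 1.050, so ζ = 1.050/√(π² + 1.102) = 0.317.
Then ω_n = 4/(ζ t_s) = 4/(0.317 × 1.33) = 9.49 rad/s.

ω_n ≈ 9.49 rad/s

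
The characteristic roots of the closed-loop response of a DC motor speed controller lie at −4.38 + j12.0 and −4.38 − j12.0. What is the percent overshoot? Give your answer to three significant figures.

The poles are at −σ ± jω_d with σ = 4.38 and ω_d = 12.0, so ω_n = √(σ²+ω_d²) = 12.8 rad/s and ζ = σ/ω_n = 0.343.
%OS = 100·exp(−πζ/√(1−ζ²)) = 31.8%.

%OS ≈ 31.8%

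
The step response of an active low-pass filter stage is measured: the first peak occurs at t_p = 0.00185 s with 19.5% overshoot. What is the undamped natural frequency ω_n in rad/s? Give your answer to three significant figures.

ζ from %OS: ζ = |ln 0.195|/√(π²+ln²0.195) = 0.462.
From t_p = π/ω_d, ω_d = π/0.00185 = 1700 rad/s, so ω_n = ω_d/√(1−ζ²) = 1910 rad/s.

ω_n ≈ 1910 rad/s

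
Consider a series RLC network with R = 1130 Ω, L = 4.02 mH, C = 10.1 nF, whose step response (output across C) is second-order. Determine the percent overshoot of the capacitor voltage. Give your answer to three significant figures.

%OS ≈ 0.179%

For a series RLC circuit (capacitor voltage as output), ω_n = 1/√(LC) = 1/√(4.02 mH · 10.1 nF) = 157000 rad/s.
ζ = (R/2)·√(C/L) = (1130/2)·√(10.1 nF/4.02 mH) = 0.896.
%OS = 100·exp(−πζ/√(1−ζ²)) = 0.179%.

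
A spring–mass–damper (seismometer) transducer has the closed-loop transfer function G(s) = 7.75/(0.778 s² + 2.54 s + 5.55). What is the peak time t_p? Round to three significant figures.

t_p ≈ 1.49 s

Dividing through by 0.778: denominator becomes s² + 3.265 s + 7.134.
So ω_n = √7.134 = 2.67 rad/s and ζ = 3.265/(2·2.67) = 0.611.
The damped frequency ω_d = ω_n√(1−ζ²) = 2.11 rad/s. t_p = π/ω_d = 1.49 s.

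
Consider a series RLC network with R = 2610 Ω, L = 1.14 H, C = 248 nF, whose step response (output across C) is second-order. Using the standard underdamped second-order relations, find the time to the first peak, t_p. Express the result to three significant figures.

t_p ≈ 0.00211 s

For a series RLC circuit (capacitor voltage as output), ω_n = 1/√(LC) = 1/√(1.14 H · 248 nF) = 1880 rad/s.
ζ = (R/2)·√(C/L) = (2610/2)·√(248 nF/1.14 H) = 0.609.
ω_d = 1880·√(1 − 0.609²) = 1490 rad/s. t_p = π/ω_d = 0.00211 s.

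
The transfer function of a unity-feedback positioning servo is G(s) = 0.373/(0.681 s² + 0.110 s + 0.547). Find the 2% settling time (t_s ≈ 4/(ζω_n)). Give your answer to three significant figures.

Dividing through by 0.681: denominator becomes s² + 0.1615 s + 0.8032.
So ω_n = √0.8032 = 0.896 rad/s and ζ = 0.1615/(2·0.896) = 0.0901.
t_s ≈ 4/(ζω_n) = 49.5 s.

t_s ≈ 49.5 s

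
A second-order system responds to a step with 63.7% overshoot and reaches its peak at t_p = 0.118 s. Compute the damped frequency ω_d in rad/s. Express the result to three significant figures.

ω_d ≈ 26.6 rad/s

t_p = π/ω_d, so ω_d = π/0.118 = 26.6 rad/s.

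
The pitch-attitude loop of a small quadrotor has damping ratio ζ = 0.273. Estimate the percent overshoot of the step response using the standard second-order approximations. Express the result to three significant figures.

%OS ≈ 41.0%

For an underdamped second-order system, %OS = 100·exp(−πζ/√(1−ζ²)).
πζ/√(1−ζ²) = π·0.273/√(1−0.0745) = 0.8915, so %OS = 100·e^(−0.8915) = 41.0%.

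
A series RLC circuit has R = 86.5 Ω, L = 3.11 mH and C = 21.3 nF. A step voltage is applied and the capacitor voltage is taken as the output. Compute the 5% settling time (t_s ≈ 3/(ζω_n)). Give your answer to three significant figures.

For a series RLC circuit (capacitor voltage as output), ω_n = 1/√(LC) = 1/√(3.11 mH · 21.3 nF) = 123000 rad/s.
ζ = (R/2)·√(C/L) = (86.5/2)·√(21.3 nF/3.11 mH) = 0.113.
t_s ≈ 3/(ζω_n) = 0.000216 s.

t_s ≈ 0.000216 s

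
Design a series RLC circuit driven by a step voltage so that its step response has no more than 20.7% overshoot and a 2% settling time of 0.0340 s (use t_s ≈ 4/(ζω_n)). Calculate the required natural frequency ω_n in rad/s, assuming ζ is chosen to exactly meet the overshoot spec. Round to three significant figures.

ω_n ≈ 263 rad/s

Inverting the overshoot relation: ζ = |ln 0.207|/√(π² + ln²0.207) = 0.448.
Then ω_n = 4/(ζ t_s) = 4/(0.448 × 0.0340) = 263 rad/s.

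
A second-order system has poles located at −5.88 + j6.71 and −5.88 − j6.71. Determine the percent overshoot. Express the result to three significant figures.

|pole| = ω_n = √(5.88² + 6.71²) = 8.92 rad/s; ζ = cos θ = σ/ω_n = 0.659.
Overshoot: exp(−π·0.659/√(1−0.659²)) = 0.0637, i.e. 6.37%.

%OS ≈ 6.37%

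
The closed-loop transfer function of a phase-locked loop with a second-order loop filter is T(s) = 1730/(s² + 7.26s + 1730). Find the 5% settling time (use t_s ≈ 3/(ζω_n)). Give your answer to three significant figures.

t_s ≈ 0.826 s

Matching coefficients with s² + 2ζω_n s + ω_n² gives ω_n² = 1730 ⇒ ω_n = 41.6 rad/s, and ζ = 7.26/(2ω_n) = 0.0873.
t_s ≈ 3/(ζω_n) = 3/(0.0873·41.6) = 0.826 s.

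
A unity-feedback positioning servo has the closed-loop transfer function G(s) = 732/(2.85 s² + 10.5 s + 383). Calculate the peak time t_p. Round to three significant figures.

t_p ≈ 0.274 s

Dividing through by 2.85: denominator becomes s² + 3.684 s + 134.4.
So ω_n = √134.4 = 11.6 rad/s and ζ = 3.684/(2·11.6) = 0.159.
ω_d = 11.6·√(1 − 0.159²) = 11.4 rad/s. t_p = π/ω_d = 0.274 s.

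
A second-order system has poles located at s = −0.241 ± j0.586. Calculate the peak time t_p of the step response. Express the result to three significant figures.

t_p ≈ 5.36 s

t_p = π/ω_d with ω_d = 0.586 (the imaginary part), so t_p = 5.36 s.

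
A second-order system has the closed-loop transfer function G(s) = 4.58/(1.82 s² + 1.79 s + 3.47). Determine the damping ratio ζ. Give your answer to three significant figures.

ζ ≈ 0.356

Dividing through by 1.82: denominator becomes s² + 0.9835 s + 1.907.
So ω_n = √1.907 = 1.38 rad/s and ζ = 0.9835/(2·1.38) = 0.356.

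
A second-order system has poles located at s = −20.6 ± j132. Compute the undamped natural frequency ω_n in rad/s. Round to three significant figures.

|pole| = ω_n = √(20.6² + 132²) = 134 rad/s; ζ = cos θ = σ/ω_n = 0.154.

ω_n ≈ 134 rad/s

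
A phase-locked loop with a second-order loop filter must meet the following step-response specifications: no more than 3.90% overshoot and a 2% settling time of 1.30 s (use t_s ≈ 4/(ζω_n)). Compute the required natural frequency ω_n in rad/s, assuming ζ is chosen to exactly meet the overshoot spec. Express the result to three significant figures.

From %OS = 100·exp(−πζ/√(1−ζ²)), invert to get ζ = −ln(OS)/√(π² + ln²(OS)) with OS = 0.0390.
−ln 0.0390 = 3.244, so ζ = 3.244/√(π² + 10.52) = 0.718.
Then ω_n = 4/(ζ t_s) = 4/(0.718 × 1.30) = 4.28 rad/s.

ω_n ≈ 4.28 rad/s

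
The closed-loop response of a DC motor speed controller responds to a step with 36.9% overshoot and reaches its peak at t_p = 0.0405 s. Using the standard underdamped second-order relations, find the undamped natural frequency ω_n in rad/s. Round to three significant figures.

From the overshoot, ζ = −ln(OS)/√(π²+ln²(OS)) = 0.302.
From t_p = π/ω_d, ω_d = π/0.0405 = 77.6 rad/s, so ω_n = ω_d/√(1−ζ²) = 81.4 rad/s.

ω_n ≈ 81.4 rad/s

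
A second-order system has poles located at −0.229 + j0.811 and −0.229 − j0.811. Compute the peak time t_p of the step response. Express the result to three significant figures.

t_p = π/ω_d with ω_d = 0.811 (the imaginary part), so t_p = 3.87 s.

t_p ≈ 3.87 s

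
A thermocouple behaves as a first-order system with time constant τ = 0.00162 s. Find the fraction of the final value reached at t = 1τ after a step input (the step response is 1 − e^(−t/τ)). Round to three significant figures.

y(t)/y_∞ = 1 − e^(−t/τ) = 1 − e^(−1) = 1 − e^(−1.00) = 0.632.

y/y_∞ ≈ 0.632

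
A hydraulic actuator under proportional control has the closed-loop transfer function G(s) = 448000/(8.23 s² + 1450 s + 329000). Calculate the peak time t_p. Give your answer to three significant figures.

Dividing through by 8.23: denominator becomes s² + 176.2 s + 39980.
So ω_n = √39980 = 200 rad/s and ζ = 176.2/(2·200) = 0.441.
ω_d = ω_n√(1−ζ²) = 179 rad/s. t_p = π/ω_d = 0.0175 s.

t_p ≈ 0.0175 s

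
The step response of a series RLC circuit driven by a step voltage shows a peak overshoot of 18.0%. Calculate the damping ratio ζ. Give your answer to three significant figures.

From %OS = 100·exp(−πζ/√(1−ζ²)), invert to get ζ = −ln(OS)/√(π² + ln²(OS)) with OS = 0.180.
−ln 0.180 = 1.715, so ζ = 1.715/√(π² + 2.941) = 0.479.

ζ ≈ 0.479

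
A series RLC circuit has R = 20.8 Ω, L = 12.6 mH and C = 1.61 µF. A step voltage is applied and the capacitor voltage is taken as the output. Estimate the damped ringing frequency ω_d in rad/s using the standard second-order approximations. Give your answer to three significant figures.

For a series RLC circuit (capacitor voltage as output), ω_n = 1/√(LC) = 1/√(12.6 mH · 1.61 µF) = 7020 rad/s.
ζ = (R/2)·√(C/L) = (20.8/2)·√(1.61 µF/12.6 mH) = 0.118.
The damped frequency ω_d = ω_n√(1−ζ²) = 6970 rad/s.

ω_d ≈ 6970 rad/s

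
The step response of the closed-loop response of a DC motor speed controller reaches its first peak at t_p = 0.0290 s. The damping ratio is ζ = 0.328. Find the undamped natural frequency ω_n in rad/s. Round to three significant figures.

Peak time t_p = π/ω_d, so ω_d = π/t_p = π/0.0290 = 108 rad/s.
ω_n = ω_d/√(1−ζ²) = 108/√0.892 = 115 rad/s.

ω_n ≈ 115 rad/s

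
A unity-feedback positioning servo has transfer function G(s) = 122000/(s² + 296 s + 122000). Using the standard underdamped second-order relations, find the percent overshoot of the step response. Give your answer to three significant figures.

%OS ≈ 23.0%

Comparing the denominator to s² + 2ζω_n s + ω_n²: ω_n = √122000 = 349 rad/s, and 2ζω_n = 296 so ζ = 296/(2·349) = 0.424.
Overshoot: exp(−π·0.424/√(1−0.424²)) = 0.230, i.e. 23.0%.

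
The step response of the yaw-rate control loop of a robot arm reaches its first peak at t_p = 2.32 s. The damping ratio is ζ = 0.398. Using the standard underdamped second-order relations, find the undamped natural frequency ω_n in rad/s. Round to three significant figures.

ω_n ≈ 1.48 rad/s

Peak time t_p = π/ω_d, so ω_d = π/t_p = π/2.32 = 1.35 rad/s.
ω_n = ω_d/√(1−ζ²) = 1.35/√0.842 = 1.48 rad/s.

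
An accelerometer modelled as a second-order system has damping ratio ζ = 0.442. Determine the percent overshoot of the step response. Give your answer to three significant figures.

%OS ≈ 21.3%

For an underdamped second-order system, %OS = 100·exp(−πζ/√(1−ζ²)).
πζ/√(1−ζ²) = π·0.442/√(1−0.195) = 1.548, so %OS = 100·e^(−1.548) = 21.3%.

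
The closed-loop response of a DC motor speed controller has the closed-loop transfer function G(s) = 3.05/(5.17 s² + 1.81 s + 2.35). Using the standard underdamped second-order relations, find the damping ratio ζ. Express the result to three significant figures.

ζ ≈ 0.260

Dividing through by 5.17: denominator becomes s² + 0.3501 s + 0.4545.
So ω_n = √0.4545 = 0.674 rad/s and ζ = 0.3501/(2·0.674) = 0.260.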